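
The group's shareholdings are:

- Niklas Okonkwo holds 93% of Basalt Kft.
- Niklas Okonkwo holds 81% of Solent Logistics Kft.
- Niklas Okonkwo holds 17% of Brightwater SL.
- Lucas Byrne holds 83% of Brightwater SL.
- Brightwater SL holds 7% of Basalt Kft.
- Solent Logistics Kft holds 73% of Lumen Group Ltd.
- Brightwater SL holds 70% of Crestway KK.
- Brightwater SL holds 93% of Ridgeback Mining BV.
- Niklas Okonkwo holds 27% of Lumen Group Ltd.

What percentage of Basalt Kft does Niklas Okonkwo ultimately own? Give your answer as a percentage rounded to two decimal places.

Niklas reaches Basalt along 2 paths.
Direct stake: 93% = 93%.
Via Brightwater: 17% × 7% = 1.19%.
Total: 93% + 1.19% = 94.19%.

94.19%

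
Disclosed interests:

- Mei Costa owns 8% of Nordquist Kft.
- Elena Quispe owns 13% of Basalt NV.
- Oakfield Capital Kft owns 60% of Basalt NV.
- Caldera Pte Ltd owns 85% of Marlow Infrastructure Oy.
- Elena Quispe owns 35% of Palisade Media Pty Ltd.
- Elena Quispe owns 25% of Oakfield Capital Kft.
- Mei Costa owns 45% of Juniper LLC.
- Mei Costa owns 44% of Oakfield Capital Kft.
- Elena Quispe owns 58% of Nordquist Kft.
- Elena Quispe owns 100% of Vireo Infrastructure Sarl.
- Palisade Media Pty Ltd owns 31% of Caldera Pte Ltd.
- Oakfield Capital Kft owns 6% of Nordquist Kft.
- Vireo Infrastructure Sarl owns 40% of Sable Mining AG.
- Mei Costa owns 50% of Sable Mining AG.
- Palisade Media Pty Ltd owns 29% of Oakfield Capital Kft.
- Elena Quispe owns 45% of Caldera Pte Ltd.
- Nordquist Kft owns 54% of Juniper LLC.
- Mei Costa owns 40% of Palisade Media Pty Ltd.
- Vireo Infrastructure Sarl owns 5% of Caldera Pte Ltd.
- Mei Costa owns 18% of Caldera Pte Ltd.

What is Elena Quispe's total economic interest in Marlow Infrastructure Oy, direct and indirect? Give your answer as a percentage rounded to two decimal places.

51.72%

Elena reaches Marlow along 3 paths.
Via Palisade → Caldera: 35% × 31% × 85% = 9.2225%.
Via Caldera: 45% × 85% = 38.25%.
Via Vireo → Caldera: 100% × 5% × 85% = 4.25%.
Total: 9.2225% + 38.25% + 4.25% = 51.7225%.
Rounded: 51.72%.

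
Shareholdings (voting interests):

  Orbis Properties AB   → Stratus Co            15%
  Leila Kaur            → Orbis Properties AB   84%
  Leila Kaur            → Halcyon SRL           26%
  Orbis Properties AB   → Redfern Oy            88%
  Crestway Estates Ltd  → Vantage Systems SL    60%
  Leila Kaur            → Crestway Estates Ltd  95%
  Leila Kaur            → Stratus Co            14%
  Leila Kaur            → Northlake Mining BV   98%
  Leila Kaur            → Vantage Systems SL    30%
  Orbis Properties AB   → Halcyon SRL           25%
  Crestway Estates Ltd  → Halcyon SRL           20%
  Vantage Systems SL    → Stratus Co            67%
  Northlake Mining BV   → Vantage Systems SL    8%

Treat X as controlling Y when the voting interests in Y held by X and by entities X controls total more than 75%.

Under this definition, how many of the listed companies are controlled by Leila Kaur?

6

Leila holds 98% of Northlake, so Leila controls Northlake.
Leila holds 84% of Orbis, so Leila controls Orbis.
Leila holds 95% of Crestway, so Leila controls Crestway.
Leila and Northlake and Crestway together hold 30% + 8% + 60% = 98% of Vantage, so Leila controls Vantage.
Orbis holds 88% of Redfern, so Leila controls Redfern.
Leila and Vantage and Orbis together hold 14% + 67% + 15% = 96% of Stratus, so Leila controls Stratus.
No other company's threshold is met.
Leila controls 6 companies.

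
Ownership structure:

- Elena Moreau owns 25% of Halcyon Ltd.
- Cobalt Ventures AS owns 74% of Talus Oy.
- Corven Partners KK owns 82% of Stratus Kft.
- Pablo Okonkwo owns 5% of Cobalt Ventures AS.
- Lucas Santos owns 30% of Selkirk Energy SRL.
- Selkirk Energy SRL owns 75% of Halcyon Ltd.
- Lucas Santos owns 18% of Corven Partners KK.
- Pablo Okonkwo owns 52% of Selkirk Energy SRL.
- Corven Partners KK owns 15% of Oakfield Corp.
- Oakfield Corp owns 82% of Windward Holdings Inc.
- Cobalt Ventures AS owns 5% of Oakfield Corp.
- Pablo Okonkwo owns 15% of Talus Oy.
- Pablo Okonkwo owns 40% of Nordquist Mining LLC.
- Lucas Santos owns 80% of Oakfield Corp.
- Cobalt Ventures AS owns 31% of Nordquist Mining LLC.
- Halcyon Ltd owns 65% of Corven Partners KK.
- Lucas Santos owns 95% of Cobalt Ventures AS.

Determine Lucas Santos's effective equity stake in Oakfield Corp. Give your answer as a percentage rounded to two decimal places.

Lucas reaches Oakfield along 4 paths.
Via Cobalt: 95% × 5% = 4.75%.
Direct stake: 80% = 80%.
Via Selkirk → Halcyon → Corven: 30% × 75% × 65% × 15% = 2.19375%.
Via Corven: 18% × 15% = 2.7%.
Total: 4.75% + 80% + 2.19375% + 2.7% = 89.64375%.
Rounded: 89.64%.

89.64%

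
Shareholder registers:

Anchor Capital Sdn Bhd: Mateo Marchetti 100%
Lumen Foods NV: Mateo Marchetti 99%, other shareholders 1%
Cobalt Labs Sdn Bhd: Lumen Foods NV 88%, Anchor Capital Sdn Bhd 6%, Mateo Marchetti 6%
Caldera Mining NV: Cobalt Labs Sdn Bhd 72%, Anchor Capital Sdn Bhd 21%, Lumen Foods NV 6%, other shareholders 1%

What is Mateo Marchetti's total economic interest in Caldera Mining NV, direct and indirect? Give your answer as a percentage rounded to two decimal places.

98.31%

Mateo reaches Caldera along 5 paths.
Via Lumen → Cobalt: 99% × 88% × 72% = 62.7264%.
Via Anchor → Cobalt: 100% × 6% × 72% = 4.32%.
Via Cobalt: 6% × 72% = 4.32%.
Via Anchor: 100% × 21% = 21%.
Via Lumen: 99% × 6% = 5.94%.
Total: 62.7264% + 4.32% + 4.32% + 21% + 5.94% = 98.3064%.
Rounded: 98.31%.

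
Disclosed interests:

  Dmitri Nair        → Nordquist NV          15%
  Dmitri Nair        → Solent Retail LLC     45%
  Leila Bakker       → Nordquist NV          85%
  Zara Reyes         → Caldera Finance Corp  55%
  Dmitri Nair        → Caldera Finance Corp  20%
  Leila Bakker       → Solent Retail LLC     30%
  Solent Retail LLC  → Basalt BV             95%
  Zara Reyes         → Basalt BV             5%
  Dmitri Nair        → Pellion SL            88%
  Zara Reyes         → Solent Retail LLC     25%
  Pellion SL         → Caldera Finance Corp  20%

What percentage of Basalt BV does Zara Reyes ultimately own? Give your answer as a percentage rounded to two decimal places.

Zara reaches Basalt along 2 paths.
Direct stake: 5% = 5%.
Via Solent: 25% × 95% = 23.75%.
Total: 5% + 23.75% = 28.75%.

28.75%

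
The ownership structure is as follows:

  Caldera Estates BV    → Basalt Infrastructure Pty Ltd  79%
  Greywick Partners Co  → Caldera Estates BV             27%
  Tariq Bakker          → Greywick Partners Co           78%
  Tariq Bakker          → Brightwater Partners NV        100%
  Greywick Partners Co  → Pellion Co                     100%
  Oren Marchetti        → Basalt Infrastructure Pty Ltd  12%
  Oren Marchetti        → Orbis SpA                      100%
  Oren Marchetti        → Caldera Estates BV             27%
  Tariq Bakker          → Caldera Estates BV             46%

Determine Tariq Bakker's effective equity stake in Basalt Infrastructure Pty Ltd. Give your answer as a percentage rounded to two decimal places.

52.98%

Tariq reaches Basalt along 2 paths.
Via Caldera: 46% × 79% = 36.34%.
Via Greywick → Caldera: 78% × 27% × 79% = 16.6374%.
Total: 36.34% + 16.6374% = 52.9774%.
Rounded: 52.98%.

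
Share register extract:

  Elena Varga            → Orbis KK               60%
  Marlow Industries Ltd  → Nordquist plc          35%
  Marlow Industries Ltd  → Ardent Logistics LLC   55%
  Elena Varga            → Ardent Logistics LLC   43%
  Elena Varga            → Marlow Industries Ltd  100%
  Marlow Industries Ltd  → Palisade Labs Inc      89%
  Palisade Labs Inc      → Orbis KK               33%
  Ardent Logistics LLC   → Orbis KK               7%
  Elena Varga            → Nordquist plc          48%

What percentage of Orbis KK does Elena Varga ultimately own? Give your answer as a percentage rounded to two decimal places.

96.23%

Elena reaches Orbis along 4 paths.
Via Ardent: 43% × 7% = 3.01%.
Via Marlow → Ardent: 100% × 55% × 7% = 3.85%.
Direct stake: 60% = 60%.
Via Marlow → Palisade: 100% × 89% × 33% = 29.37%.
Total: 3.01% + 3.85% + 60% + 29.37% = 96.23%.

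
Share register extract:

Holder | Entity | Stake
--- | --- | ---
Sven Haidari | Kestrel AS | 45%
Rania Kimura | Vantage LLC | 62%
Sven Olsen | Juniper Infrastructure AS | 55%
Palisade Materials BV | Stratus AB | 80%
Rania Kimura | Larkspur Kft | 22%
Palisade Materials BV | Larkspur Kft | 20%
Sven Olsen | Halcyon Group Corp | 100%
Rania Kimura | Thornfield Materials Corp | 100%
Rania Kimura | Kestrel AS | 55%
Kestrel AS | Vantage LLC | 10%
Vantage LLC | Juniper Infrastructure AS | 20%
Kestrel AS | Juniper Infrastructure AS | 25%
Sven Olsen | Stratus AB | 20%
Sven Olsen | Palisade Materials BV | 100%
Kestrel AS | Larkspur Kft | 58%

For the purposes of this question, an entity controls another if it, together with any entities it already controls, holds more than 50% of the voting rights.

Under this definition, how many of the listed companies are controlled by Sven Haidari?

0

Sven Haidari's largest direct stake is 45% in Kestrel, which does not meet the threshold.
Sven Haidari controls 0 companies.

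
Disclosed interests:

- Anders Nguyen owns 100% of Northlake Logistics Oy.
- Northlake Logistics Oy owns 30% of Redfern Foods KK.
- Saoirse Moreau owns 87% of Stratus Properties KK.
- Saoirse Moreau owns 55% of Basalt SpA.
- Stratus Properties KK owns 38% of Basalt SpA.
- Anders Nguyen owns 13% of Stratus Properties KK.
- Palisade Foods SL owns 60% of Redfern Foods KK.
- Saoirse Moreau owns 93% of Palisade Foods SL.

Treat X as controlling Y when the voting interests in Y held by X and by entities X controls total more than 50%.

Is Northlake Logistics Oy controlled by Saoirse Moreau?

No

Saoirse holds 93% of Palisade, so Saoirse controls Palisade.
Saoirse holds 87% of Stratus, so Saoirse controls Stratus.
Palisade holds 60% of Redfern, so Saoirse controls Redfern.
Saoirse and Stratus together hold 55% + 38% = 93% of Basalt, so Saoirse controls Basalt.
Neither Saoirse nor any entity Saoirse controls holds any voting interest in Northlake.
So Saoirse does not control Northlake.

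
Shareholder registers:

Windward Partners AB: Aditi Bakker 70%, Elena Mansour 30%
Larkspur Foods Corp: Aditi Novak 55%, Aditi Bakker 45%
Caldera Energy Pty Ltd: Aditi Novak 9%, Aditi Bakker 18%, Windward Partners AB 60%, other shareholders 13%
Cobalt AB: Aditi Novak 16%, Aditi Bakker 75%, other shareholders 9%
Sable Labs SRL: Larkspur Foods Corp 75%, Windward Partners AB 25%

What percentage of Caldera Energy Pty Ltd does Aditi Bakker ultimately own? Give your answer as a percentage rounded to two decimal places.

Aditi Bakker reaches Caldera along 2 paths.
Direct stake: 18% = 18%.
Via Windward: 70% × 60% = 42%.
Total: 18% + 42% = 60%.
Rounded: 60.00%.

60.00%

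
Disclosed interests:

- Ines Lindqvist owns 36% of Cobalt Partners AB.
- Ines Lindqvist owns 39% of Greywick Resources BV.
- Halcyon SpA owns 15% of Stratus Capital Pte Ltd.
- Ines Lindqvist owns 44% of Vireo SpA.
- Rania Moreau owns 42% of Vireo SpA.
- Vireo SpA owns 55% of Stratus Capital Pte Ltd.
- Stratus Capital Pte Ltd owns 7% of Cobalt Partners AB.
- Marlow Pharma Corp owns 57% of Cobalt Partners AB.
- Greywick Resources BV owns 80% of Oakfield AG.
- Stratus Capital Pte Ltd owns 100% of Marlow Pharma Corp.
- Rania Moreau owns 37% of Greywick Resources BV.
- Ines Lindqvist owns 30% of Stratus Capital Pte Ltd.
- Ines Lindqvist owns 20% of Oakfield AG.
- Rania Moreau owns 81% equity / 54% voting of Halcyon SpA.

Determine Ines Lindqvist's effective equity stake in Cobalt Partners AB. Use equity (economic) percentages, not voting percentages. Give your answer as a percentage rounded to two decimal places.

Ines reaches Cobalt along 5 paths.
Via Vireo → Stratus → Marlow: 44% × 55% × 100% × 57% = 13.794%.
Via Stratus → Marlow: 30% × 100% × 57% = 17.1%.
Via Vireo → Stratus: 44% × 55% × 7% = 1.694%.
Via Stratus: 30% × 7% = 2.1%.
Direct stake: 36% = 36%.
Total: 13.794% + 17.1% + 1.694% + 2.1% + 36% = 70.688%.
Rounded: 70.69%.

70.69%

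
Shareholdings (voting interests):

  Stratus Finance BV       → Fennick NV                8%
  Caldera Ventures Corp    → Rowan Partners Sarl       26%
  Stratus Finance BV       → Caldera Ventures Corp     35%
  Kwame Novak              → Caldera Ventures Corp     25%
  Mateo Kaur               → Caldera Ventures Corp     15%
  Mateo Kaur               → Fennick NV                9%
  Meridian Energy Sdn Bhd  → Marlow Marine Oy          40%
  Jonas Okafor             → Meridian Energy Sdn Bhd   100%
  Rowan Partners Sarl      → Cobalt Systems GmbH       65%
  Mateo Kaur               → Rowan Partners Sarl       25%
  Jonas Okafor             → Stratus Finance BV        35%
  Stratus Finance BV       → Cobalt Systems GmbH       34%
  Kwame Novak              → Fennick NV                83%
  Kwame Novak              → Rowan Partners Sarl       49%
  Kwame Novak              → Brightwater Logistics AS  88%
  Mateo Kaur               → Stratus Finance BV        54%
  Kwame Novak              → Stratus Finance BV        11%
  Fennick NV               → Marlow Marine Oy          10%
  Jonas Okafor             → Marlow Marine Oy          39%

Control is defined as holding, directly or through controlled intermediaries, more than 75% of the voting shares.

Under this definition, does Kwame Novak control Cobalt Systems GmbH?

No

Kwame holds 83% of Fennick, so Kwame controls Fennick.
Kwame holds 88% of Brightwater, so Kwame controls Brightwater.
Neither Kwame nor any entity Kwame controls holds any voting interest in Cobalt.
So Kwame does not control Cobalt.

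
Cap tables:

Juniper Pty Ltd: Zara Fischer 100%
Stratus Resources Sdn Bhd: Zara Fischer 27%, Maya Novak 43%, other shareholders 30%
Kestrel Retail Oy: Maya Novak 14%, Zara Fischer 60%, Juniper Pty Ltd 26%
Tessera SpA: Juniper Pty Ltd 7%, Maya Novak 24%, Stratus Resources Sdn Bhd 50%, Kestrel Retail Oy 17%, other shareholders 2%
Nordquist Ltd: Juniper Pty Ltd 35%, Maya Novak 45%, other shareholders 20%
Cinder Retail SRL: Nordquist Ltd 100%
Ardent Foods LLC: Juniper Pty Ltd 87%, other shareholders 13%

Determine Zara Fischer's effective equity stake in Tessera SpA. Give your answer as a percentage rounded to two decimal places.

35.12%

Zara reaches Tessera along 4 paths.
Via Juniper: 100% × 7% = 7%.
Via Stratus: 27% × 50% = 13.5%.
Via Kestrel: 60% × 17% = 10.2%.
Via Juniper → Kestrel: 100% × 26% × 17% = 4.42%.
Total: 7% + 13.5% + 10.2% + 4.42% = 35.12%.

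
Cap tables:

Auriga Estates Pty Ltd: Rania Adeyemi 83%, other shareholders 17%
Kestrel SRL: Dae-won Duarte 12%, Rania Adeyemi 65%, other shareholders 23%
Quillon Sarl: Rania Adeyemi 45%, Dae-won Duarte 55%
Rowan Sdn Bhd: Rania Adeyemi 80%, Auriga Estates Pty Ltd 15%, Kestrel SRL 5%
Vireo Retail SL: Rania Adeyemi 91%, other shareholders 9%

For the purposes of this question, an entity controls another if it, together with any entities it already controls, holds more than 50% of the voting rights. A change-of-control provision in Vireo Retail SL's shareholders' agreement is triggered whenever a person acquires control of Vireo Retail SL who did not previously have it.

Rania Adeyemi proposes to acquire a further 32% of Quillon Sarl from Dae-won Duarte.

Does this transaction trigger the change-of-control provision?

The purchase adds only to Rania's holdings (Dae-won's stake shrinks), so Rania is the only person who could newly come to control Vireo.
Rania holds 91% of Vireo, so Rania controls Vireo.
So Rania already controls Vireo before the transaction.
After the purchase, Rania's direct stake in Quillon rises to 45% + 32% = 77%, and Dae-won's stake falls to 23%.
Rania controlled Vireo already, so this is not a new person acquiring control; every other person's position is unchanged or reduced.
No new person acquires control, so the clause is not triggered.

No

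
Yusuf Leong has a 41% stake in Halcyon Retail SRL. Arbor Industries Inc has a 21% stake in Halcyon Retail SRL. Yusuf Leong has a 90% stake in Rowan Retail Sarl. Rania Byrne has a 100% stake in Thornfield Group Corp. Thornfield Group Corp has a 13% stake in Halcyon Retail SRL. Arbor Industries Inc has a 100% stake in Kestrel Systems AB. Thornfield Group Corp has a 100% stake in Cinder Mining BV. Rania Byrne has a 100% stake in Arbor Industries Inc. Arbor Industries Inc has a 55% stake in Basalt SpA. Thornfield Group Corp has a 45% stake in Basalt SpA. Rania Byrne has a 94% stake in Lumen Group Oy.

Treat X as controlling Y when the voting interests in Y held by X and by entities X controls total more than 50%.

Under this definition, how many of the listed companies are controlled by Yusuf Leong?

1

Yusuf holds 90% of Rowan, so Yusuf controls Rowan.
No other company's threshold is met.
Yusuf controls 1 company.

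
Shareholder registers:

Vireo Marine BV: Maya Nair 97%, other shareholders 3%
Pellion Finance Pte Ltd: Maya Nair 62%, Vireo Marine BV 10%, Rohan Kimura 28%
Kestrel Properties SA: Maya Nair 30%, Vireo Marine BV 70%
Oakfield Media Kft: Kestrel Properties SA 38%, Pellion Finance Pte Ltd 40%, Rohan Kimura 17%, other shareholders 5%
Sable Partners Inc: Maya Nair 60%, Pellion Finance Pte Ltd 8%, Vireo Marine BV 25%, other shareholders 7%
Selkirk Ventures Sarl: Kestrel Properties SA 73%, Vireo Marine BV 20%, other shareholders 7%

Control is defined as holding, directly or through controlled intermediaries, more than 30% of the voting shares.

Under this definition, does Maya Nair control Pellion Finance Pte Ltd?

Yes

Maya holds 97% of Vireo, so Maya controls Vireo.
Maya and Vireo together hold 62% + 10% = 72% of Pellion, so Maya controls Pellion.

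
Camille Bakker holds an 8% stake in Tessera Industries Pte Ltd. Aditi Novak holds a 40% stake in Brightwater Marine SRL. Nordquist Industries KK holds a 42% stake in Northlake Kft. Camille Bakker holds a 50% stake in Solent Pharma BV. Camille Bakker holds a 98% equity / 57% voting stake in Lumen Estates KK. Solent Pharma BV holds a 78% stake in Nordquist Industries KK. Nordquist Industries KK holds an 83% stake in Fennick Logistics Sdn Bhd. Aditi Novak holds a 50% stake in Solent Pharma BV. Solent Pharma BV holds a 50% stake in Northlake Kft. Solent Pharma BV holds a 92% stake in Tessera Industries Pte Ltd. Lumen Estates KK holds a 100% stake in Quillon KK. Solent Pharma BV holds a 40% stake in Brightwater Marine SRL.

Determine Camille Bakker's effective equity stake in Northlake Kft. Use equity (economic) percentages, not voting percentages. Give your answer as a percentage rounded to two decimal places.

41.38%

Camille reaches Northlake along 2 paths.
Via Solent: 50% × 50% = 25%.
Via Solent → Nordquist: 50% × 78% × 42% = 16.38%.
Total: 25% + 16.38% = 41.38%.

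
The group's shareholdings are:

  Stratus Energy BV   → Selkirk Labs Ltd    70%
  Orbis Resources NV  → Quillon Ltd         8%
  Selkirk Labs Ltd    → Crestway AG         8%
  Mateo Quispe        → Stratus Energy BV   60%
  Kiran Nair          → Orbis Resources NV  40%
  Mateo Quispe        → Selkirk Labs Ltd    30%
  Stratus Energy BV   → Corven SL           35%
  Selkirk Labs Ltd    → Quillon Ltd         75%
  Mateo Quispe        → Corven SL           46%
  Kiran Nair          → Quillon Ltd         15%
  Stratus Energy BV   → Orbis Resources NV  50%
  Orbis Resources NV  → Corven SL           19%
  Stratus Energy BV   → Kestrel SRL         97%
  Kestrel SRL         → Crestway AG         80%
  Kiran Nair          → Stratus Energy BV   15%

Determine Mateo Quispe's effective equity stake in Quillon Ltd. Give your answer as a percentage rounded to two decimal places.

56.40%

Mateo reaches Quillon along 3 paths.
Via Stratus → Selkirk: 60% × 70% × 75% = 31.5%.
Via Selkirk: 30% × 75% = 22.5%.
Via Stratus → Orbis: 60% × 50% × 8% = 2.4%.
Total: 31.5% + 22.5% + 2.4% = 56.4%.
Rounded: 56.40%.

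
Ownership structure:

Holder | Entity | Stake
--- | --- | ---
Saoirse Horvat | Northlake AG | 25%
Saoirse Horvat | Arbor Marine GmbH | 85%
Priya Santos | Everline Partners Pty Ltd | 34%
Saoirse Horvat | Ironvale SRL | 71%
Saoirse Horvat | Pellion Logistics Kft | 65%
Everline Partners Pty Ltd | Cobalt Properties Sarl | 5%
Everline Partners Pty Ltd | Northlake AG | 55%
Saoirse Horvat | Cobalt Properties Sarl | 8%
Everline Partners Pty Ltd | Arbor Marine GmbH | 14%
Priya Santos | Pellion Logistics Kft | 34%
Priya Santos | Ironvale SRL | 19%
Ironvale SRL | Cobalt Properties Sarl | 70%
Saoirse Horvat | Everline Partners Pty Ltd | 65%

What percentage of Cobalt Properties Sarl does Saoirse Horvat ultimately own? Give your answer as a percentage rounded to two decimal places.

Saoirse reaches Cobalt along 3 paths.
Direct stake: 8% = 8%.
Via Everline: 65% × 5% = 3.25%.
Via Ironvale: 71% × 70% = 49.7%.
Total: 8% + 3.25% + 49.7% = 60.95%.

60.95%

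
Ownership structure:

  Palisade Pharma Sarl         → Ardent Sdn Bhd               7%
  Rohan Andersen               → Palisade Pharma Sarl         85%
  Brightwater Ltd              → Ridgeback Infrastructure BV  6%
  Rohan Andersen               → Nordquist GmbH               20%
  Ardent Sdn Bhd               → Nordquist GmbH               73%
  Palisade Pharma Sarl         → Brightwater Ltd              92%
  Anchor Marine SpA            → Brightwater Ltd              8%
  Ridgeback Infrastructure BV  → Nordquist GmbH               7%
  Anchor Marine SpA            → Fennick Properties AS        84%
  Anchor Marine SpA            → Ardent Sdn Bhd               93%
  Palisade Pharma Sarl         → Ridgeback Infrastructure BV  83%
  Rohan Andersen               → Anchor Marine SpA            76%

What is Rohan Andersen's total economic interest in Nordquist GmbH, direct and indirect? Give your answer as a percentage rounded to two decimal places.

81.23%

Rohan reaches Nordquist along 6 paths.
Via Anchor → Ardent: 76% × 93% × 73% = 51.5964%.
Via Palisade → Ardent: 85% × 7% × 73% = 4.3435%.
Via Palisade → Brightwater → Ridgeback: 85% × 92% × 6% × 7% = 0.32844%.
Via Anchor → Brightwater → Ridgeback: 76% × 8% × 6% × 7% = 0.025536%.
Via Palisade → Ridgeback: 85% × 83% × 7% = 4.9385%.
Direct stake: 20% = 20%.
Total: 51.5964% + 4.3435% + 0.32844% + 0.025536% + 4.9385% + 20% = 81.232376%.
Rounded: 81.23%.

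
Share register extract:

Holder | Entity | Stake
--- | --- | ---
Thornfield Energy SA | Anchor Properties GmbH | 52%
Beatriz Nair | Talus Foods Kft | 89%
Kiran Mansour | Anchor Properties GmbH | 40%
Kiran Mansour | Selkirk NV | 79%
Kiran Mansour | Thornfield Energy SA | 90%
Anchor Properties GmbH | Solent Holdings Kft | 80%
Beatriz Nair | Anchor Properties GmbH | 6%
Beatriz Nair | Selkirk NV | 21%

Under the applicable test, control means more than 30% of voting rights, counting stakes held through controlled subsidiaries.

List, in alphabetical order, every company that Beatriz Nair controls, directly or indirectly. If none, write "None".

Beatriz holds 89% of Talus, so Beatriz controls Talus.
No other company's threshold is met.

Talus Foods Kft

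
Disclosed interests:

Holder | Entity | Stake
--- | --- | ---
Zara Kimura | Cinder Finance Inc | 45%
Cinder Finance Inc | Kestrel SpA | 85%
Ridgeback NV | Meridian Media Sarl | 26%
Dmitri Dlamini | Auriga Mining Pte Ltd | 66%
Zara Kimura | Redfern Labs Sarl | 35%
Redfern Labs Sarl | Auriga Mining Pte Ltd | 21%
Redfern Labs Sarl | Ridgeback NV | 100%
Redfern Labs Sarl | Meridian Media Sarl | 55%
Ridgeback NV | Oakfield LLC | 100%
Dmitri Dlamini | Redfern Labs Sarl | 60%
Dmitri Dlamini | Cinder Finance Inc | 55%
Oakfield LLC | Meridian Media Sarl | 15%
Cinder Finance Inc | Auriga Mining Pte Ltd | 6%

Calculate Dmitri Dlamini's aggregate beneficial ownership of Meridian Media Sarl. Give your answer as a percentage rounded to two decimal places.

57.60%

Dmitri reaches Meridian along 3 paths.
Via Redfern → Ridgeback: 60% × 100% × 26% = 15.6%.
Via Redfern → Ridgeback → Oakfield: 60% × 100% × 100% × 15% = 9%.
Via Redfern: 60% × 55% = 33%.
Total: 15.6% + 9% + 33% = 57.6%.
Rounded: 57.60%.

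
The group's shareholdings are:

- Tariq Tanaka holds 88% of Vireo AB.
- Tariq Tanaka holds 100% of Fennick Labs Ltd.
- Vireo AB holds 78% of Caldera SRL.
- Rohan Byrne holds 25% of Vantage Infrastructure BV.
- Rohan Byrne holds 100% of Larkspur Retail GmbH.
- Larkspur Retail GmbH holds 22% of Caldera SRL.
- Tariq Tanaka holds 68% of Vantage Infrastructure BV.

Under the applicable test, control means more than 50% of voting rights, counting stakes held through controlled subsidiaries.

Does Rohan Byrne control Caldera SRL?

No

Rohan holds 100% of Larkspur, so Rohan controls Larkspur.
In Caldera, Rohan's side holds only 22%, not > 50%.
So Rohan does not control Caldera.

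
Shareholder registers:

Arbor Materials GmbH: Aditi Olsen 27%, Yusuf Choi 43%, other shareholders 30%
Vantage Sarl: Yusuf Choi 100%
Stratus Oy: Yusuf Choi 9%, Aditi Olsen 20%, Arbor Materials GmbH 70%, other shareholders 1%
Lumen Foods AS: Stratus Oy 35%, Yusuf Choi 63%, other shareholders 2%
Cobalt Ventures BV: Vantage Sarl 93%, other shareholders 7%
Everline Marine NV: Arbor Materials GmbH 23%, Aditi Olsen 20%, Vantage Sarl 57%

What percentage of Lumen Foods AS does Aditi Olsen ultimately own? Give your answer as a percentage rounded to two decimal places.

13.62%

Aditi reaches Lumen along 2 paths.
Via Stratus: 20% × 35% = 7%.
Via Arbor → Stratus: 27% × 70% × 35% = 6.615%.
Total: 7% + 6.615% = 13.615%.
Rounded: 13.62%.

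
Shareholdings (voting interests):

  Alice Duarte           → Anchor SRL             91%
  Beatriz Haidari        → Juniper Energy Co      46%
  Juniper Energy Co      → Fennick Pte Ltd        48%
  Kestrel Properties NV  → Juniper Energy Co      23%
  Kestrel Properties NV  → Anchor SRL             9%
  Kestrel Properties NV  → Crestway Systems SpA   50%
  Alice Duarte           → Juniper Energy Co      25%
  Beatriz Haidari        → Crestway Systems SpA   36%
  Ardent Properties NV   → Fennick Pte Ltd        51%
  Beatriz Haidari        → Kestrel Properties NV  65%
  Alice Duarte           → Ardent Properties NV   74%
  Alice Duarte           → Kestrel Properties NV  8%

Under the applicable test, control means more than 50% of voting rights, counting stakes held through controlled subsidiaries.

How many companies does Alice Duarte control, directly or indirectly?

Alice holds 91% of Anchor, so Alice controls Anchor.
Alice holds 74% of Ardent, so Alice controls Ardent.
Ardent holds 51% of Fennick, so Alice controls Fennick.
No other company's threshold is met.
Alice controls 3 companies.

3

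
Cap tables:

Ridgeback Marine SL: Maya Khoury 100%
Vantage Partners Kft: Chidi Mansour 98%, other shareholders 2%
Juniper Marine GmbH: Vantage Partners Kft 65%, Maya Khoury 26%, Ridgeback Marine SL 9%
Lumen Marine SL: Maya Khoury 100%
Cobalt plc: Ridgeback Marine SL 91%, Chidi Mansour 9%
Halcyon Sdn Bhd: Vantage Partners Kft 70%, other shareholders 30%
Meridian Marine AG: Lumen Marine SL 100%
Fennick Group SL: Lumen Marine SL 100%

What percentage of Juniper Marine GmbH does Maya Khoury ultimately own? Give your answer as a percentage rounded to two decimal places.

35.00%

Maya reaches Juniper along 2 paths.
Direct stake: 26% = 26%.
Via Ridgeback: 100% × 9% = 9%.
Total: 26% + 9% = 35%.
Rounded: 35.00%.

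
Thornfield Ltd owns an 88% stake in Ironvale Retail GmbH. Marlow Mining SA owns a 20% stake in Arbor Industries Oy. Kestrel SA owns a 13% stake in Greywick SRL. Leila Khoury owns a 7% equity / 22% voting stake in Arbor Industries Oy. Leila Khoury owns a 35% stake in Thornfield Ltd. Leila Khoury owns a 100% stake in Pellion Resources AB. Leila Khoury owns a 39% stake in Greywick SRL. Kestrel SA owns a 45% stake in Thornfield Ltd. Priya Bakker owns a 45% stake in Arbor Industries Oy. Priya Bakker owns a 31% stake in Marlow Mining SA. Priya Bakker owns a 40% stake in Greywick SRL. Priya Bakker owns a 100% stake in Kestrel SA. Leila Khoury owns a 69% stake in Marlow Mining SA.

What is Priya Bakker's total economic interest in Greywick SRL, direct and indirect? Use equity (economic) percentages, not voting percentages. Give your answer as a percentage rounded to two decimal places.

53.00%

Priya reaches Greywick along 2 paths.
Via Kestrel: 100% × 13% = 13%.
Direct stake: 40% = 40%.
Total: 13% + 40% = 53%.
Rounded: 53.00%.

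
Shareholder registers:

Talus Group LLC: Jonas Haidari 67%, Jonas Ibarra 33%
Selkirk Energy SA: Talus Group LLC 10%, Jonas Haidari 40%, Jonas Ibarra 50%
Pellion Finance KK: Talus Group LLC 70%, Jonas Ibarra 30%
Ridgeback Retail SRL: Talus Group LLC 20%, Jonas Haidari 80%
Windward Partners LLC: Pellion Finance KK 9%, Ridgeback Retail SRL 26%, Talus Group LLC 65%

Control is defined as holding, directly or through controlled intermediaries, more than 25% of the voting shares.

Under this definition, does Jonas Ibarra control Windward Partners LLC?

Yes

Jonas Ibarra holds 33% of Talus, so Jonas Ibarra controls Talus.
Talus and Jonas Ibarra together hold 70% + 30% = 100% of Pellion, so Jonas Ibarra controls Pellion.
Pellion and Talus together hold 9% + 65% = 74% of Windward, so Jonas Ibarra controls Windward.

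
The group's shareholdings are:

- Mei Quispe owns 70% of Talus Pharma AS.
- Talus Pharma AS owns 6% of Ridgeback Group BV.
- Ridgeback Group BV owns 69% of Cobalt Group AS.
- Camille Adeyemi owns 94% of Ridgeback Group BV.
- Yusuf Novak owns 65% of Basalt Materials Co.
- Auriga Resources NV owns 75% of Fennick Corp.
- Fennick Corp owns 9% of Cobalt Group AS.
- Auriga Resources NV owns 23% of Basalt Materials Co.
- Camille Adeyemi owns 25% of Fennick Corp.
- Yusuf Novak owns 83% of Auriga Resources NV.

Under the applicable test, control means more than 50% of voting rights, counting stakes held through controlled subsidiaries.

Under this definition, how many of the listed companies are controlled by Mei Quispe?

Mei holds 70% of Talus, so Mei controls Talus.
No other company's threshold is met.
Mei controls 1 company.

1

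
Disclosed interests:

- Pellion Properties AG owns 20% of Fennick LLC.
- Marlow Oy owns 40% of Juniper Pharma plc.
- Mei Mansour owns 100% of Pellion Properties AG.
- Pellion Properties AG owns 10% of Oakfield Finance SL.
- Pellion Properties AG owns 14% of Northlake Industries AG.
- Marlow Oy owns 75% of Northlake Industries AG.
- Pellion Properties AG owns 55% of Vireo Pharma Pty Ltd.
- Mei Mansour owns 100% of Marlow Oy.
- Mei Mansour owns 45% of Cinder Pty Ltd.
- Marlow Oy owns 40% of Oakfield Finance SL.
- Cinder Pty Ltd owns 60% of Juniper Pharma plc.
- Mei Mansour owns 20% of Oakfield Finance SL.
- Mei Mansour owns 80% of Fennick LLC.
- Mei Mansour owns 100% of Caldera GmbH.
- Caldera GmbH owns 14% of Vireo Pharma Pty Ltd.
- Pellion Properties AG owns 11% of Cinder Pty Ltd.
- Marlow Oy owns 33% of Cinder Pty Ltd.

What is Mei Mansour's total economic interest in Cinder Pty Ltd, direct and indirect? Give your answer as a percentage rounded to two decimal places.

89.00%

Mei reaches Cinder along 3 paths.
Via Marlow: 100% × 33% = 33%.
Direct stake: 45% = 45%.
Via Pellion: 100% × 11% = 11%.
Total: 33% + 45% + 11% = 89%.
Rounded: 89.00%.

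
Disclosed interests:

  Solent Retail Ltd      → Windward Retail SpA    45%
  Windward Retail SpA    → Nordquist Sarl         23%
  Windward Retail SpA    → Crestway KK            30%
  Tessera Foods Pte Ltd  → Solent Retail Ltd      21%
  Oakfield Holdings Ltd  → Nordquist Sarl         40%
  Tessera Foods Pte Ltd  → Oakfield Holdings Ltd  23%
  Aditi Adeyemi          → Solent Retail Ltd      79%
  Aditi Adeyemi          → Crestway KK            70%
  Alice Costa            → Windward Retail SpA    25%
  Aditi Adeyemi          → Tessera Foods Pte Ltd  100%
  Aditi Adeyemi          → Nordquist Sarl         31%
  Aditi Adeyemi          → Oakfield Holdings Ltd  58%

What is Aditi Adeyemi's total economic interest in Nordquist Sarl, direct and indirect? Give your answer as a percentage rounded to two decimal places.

73.75%

Aditi reaches Nordquist along 5 paths.
Via Solent → Windward: 79% × 45% × 23% = 8.1765%.
Via Tessera → Solent → Windward: 100% × 21% × 45% × 23% = 2.1735%.
Direct stake: 31% = 31%.
Via Oakfield: 58% × 40% = 23.2%.
Via Tessera → Oakfield: 100% × 23% × 40% = 9.2%.
Total: 8.1765% + 2.1735% + 31% + 23.2% + 9.2% = 73.75%.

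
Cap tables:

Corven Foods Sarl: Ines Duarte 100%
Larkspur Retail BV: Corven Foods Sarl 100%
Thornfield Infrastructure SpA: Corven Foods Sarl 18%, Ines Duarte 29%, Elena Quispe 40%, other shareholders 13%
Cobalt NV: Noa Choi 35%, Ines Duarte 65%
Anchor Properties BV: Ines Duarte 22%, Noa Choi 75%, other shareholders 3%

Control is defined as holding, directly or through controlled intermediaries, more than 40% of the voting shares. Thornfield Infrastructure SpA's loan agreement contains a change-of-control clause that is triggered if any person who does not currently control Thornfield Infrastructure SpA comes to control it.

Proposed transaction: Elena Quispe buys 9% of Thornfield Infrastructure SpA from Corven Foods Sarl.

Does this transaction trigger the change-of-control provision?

The purchase adds only to Elena's holdings (Corven's stake shrinks), so Elena is the only person who could newly come to control Thornfield.
Elena's largest direct stake is 40% in Thornfield, which does not meet the threshold, so Elena controls no company.
In Thornfield, Elena's side holds only 40%, not > 40%.
So before the transaction, Elena does not control Thornfield.
After the purchase, Elena's direct stake in Thornfield rises to 40% + 9% = 49%, and Corven's stake falls to 9%.
Elena holds 49% of Thornfield, so Elena controls Thornfield.
Elena did not control Thornfield before and does after, so the clause is triggered.

Yes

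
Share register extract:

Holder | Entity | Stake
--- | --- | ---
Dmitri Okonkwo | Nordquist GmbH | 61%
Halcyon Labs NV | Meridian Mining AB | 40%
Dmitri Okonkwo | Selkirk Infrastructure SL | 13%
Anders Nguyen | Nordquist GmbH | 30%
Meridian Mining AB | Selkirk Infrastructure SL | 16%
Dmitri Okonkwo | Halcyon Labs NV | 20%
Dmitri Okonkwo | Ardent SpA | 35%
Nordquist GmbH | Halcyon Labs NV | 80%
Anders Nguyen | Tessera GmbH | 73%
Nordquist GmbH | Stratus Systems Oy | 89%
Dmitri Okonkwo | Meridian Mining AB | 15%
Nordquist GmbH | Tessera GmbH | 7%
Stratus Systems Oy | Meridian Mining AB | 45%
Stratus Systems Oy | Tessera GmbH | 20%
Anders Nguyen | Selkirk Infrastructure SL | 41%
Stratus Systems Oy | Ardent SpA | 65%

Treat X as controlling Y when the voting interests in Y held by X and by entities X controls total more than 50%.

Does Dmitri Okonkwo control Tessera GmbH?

No

Dmitri holds 61% of Nordquist, so Dmitri controls Nordquist.
Nordquist and Dmitri together hold 80% + 20% = 100% of Halcyon, so Dmitri controls Halcyon.
Nordquist holds 89% of Stratus, so Dmitri controls Stratus.
Halcyon and Dmitri and Stratus together hold 40% + 15% + 45% = 100% of Meridian, so Dmitri controls Meridian.
Dmitri and Stratus together hold 35% + 65% = 100% of Ardent, so Dmitri controls Ardent.
In Tessera, Dmitri's side holds only 20% + 7% = 27%, not > 50%.
So Dmitri does not control Tessera.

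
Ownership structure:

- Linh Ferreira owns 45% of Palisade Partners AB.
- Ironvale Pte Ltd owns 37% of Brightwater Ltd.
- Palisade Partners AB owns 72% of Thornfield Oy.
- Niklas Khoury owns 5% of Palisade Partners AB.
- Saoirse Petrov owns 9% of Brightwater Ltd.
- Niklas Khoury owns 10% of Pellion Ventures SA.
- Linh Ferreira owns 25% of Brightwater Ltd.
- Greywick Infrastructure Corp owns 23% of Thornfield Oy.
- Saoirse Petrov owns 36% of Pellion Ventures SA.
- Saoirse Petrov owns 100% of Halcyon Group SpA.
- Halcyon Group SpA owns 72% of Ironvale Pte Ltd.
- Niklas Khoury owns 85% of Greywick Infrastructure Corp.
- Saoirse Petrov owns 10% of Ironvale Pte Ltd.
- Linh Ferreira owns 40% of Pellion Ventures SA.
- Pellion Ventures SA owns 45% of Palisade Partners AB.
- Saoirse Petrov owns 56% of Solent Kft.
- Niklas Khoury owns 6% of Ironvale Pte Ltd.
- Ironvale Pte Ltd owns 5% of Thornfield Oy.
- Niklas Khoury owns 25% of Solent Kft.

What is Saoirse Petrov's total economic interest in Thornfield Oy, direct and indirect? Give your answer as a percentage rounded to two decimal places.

15.76%

Saoirse reaches Thornfield along 3 paths.
Via Ironvale: 10% × 5% = 0.5%.
Via Halcyon → Ironvale: 100% × 72% × 5% = 3.6%.
Via Pellion → Palisade: 36% × 45% × 72% = 11.664%.
Total: 0.5% + 3.6% + 11.664% = 15.764%.
Rounded: 15.76%.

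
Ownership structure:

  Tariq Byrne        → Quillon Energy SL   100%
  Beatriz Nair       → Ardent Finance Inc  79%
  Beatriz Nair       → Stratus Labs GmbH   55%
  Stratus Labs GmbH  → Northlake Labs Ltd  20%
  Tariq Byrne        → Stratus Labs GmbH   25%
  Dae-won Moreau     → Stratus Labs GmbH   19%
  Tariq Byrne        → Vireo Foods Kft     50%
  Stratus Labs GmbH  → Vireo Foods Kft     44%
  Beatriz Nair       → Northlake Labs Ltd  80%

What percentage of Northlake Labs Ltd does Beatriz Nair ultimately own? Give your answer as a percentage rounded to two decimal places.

91.00%

Beatriz reaches Northlake along 2 paths.
Direct stake: 80% = 80%.
Via Stratus: 55% × 20% = 11%.
Total: 80% + 11% = 91%.
Rounded: 91.00%.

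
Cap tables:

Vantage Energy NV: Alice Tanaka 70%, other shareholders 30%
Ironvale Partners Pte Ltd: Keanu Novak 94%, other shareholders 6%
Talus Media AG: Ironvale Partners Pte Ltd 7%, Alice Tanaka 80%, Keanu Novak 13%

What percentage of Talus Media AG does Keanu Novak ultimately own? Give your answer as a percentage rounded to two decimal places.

Keanu reaches Talus along 2 paths.
Via Ironvale: 94% × 7% = 6.58%.
Direct stake: 13% = 13%.
Total: 6.58% + 13% = 19.58%.

19.58%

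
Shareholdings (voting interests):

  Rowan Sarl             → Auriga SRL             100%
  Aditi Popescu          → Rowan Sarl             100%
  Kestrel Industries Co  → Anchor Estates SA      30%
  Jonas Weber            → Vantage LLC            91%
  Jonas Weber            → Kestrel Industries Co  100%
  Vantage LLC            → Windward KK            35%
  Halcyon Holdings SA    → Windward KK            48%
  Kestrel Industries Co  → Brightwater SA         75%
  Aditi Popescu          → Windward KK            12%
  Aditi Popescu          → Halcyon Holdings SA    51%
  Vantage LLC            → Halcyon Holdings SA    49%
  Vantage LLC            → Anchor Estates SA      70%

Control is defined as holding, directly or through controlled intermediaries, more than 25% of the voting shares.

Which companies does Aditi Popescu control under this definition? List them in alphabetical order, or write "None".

Aditi holds 100% of Rowan, so Aditi controls Rowan.
Aditi holds 51% of Halcyon, so Aditi controls Halcyon.
Rowan holds 100% of Auriga, so Aditi controls Auriga.
Halcyon and Aditi together hold 48% + 12% = 60% of Windward, so Aditi controls Windward.
No other company's threshold is met.

Auriga SRL, Halcyon Holdings SA, Rowan Sarl, Windward KK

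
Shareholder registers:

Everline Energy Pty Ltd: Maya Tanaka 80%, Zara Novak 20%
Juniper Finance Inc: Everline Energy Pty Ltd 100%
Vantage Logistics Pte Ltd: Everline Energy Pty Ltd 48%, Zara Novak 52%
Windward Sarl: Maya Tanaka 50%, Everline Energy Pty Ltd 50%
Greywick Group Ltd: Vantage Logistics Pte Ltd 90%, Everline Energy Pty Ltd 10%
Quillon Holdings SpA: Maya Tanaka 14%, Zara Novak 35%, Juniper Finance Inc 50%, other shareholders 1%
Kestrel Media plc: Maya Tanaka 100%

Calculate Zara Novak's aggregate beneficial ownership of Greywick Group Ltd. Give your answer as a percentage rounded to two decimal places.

57.44%

Zara reaches Greywick along 3 paths.
Via Everline → Vantage: 20% × 48% × 90% = 8.64%.
Via Vantage: 52% × 90% = 46.8%.
Via Everline: 20% × 10% = 2%.
Total: 8.64% + 46.8% + 2% = 57.44%.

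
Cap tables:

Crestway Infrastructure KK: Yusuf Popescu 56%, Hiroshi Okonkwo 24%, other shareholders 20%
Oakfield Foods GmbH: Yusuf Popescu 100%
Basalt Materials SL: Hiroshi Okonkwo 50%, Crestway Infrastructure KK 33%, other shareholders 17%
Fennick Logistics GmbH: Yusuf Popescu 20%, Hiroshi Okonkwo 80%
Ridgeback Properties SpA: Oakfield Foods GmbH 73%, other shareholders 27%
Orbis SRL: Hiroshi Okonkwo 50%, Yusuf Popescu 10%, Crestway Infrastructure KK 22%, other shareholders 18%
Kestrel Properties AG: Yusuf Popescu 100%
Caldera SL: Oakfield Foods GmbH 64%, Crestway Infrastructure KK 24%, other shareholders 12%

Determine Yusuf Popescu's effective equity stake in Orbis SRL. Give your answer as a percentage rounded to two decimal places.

Yusuf reaches Orbis along 2 paths.
Direct stake: 10% = 10%.
Via Crestway: 56% × 22% = 12.32%.
Total: 10% + 12.32% = 22.32%.

22.32%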